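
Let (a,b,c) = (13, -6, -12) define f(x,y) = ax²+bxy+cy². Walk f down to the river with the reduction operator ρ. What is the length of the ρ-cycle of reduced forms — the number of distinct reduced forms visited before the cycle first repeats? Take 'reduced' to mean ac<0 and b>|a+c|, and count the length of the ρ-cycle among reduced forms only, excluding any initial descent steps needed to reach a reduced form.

D = 660, ⌊√D⌋ = 25
descent: ρ → (-12,6,13)  [lands on river]
river: ρ → (13,20,-5)
river: ρ → (-5,20,13)
river: ρ → (13,6,-12)
river: ρ → (-12,18,7)
river: ρ → (7,24,-3)
river: ρ → (-3,24,7)
river: ρ → (7,18,-12)
ρ-cycle length = 8 (tail of 1 descent step not counted)

8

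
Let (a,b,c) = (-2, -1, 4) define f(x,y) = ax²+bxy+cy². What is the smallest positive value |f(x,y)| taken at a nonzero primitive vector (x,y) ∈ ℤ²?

descent: ρ → (4,1,-2)
descent: ρ → (-2,3,3)  [lands on river]
river: ρ → (3,3,-2)
river: ρ → (-2,5,1)
river: ρ → (1,5,-2)
closes: descent 2, river 4
min |a| on river = 1

1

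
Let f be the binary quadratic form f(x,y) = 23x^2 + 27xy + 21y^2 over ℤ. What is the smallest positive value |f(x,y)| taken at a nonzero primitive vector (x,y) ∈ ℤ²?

translate: b→-19 (≡27 mod 46), so (23,27,21)→(23,-19,17)
flip: (23,-19,17)→(17,19,23)
translate: b→-15 (≡19 mod 34), so (17,19,23)→(17,-15,21)
reduced (well bottom): (17,-15,21) with a≤c, −a<b≤a
well minimum = a = 17

17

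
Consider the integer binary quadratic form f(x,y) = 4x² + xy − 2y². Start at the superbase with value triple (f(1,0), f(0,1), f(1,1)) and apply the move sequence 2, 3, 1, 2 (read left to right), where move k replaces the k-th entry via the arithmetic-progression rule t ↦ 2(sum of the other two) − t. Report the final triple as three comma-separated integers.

start (4,-2,3) = (f(1,0),f(0,1),f(1,1))
replace slot 2: 2·(4+3) − (-2) = 16 → (4,16,3)
replace slot 3: 2·(4+16) − 3 = 37 → (4,16,37)
replace slot 1: 2·(16+37) − 4 = 102 → (102,16,37)
replace slot 2: 2·(102+37) − 16 = 262 → (102,262,37)

102,262,37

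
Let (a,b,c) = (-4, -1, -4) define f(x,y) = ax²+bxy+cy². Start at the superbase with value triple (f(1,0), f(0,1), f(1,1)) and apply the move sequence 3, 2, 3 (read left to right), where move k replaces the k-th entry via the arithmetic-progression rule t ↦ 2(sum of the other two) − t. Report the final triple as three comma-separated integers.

start (-4,-4,-9) = (f(1,0),f(0,1),f(1,1))
replace slot 3: 2·((-4)+(-4)) − (-9) = -7 → (-4,-4,-7)
replace slot 2: 2·((-4)+(-7)) − (-4) = -18 → (-4,-18,-7)
replace slot 3: 2·((-4)+(-18)) − (-7) = -37 → (-4,-18,-37)

-4,-18,-37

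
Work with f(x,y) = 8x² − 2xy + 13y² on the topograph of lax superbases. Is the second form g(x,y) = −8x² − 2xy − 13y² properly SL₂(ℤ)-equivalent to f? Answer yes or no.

D₁ = -412, D₂ = -412
f: reduced (well bottom): (8,-2,13) with a≤c, −a<b≤a
g is negative-definite; reduce −g:
−g: reduced (well bottom): (8,2,13) with a≤c, −a<b≤a
flip sign back: reduced form of g is (-8,-2,-13)
reduced forms (8, -2, 13) vs (-8, -2, -13) ⇒ inequivalent

no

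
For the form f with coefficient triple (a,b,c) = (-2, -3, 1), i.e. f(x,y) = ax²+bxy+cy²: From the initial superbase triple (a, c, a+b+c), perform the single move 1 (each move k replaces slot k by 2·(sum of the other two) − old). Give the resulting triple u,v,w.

start (-2,1,-4) = (f(1,0),f(0,1),f(1,1))
replace slot 1: 2·(1+(-4)) − (-2) = -4 → (-4,1,-4)

-4,1,-4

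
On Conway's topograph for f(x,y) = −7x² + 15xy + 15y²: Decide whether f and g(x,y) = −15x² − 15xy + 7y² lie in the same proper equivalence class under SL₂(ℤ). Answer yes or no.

D₁ = 645, D₂ = 645
river cycle of f (length 6): (15, 15, -7), (-7, 13, 17), (17, 21, -3), (-3, 21, 17), (17, 13, -7), (-7, 15, 15)
river cycle of g (length 6): (7, 15, -15), (-15, 15, 7), (7, 13, -17), (-17, 21, 3), (3, 21, -17), (-17, 13, 7)
cycles differ ⇒ inequivalent

no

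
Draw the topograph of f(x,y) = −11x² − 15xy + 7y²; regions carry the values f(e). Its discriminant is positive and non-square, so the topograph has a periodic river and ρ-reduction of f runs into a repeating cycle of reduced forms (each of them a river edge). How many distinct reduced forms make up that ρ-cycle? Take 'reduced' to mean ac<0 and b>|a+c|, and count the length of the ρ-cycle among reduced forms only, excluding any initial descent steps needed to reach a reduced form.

D = 533, ⌊√D⌋ = 23
descent: ρ → (7,15,-11)  [lands on river]
river: ρ → (-11,7,11)
river: ρ → (11,15,-7)
river: ρ → (-7,13,13)
river: ρ → (13,13,-7)
river: ρ → (-7,15,11)
river: ρ → (11,7,-11)
river: ρ → (-11,15,7)
river: ρ → (7,13,-13)
river: ρ → (-13,13,7)
ρ-cycle length = 10 (tail of 1 descent step not counted)

10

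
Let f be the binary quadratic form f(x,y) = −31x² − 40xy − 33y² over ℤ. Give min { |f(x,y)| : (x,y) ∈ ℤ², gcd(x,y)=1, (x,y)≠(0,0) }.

translate: b→-22 (≡40 mod 62), so (31,40,33)→(31,-22,24)
flip: (31,-22,24)→(24,22,31)
reduced (well bottom): (24,22,31) with a≤c, −a<b≤a
well minimum |f| = |-24| = 24 (negative-definite)

24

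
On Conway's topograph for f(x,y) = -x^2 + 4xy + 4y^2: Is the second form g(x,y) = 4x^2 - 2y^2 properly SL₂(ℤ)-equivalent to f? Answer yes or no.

D₁ = 32, D₂ = 32
river cycle of f (length 2): (4, 4, -1), (-1, 4, 4)
river cycle of g (length 2): (-2, 4, 2), (2, 4, -2)
cycles differ ⇒ inequivalent

no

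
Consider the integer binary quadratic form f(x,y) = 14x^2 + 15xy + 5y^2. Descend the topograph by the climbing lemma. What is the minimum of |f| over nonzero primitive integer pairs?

translate: b→-13 (≡15 mod 28), so (14,15,5)→(14,-13,4)
flip: (14,-13,4)→(4,13,14)
translate: b→-3 (≡13 mod 8), so (4,13,14)→(4,-3,4)
flip: (4,-3,4)→(4,3,4)
reduced (well bottom): (4,3,4) with a≤c, −a<b≤a
well minimum = a = 4

4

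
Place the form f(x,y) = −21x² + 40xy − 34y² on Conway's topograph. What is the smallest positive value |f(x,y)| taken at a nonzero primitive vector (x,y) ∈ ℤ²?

translate: b→2 (≡-40 mod 42), so (21,-40,34)→(21,2,15)
flip: (21,2,15)→(15,-2,21)
reduced (well bottom): (15,-2,21) with a≤c, −a<b≤a
well minimum |f| = |-15| = 15 (negative-definite)

15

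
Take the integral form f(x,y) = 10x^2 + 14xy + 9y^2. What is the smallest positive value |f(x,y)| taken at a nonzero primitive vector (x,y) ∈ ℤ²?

translate: b→-6 (≡14 mod 20), so (10,14,9)→(10,-6,5)
flip: (10,-6,5)→(5,6,10)
translate: b→-4 (≡6 mod 10), so (5,6,10)→(5,-4,9)
reduced (well bottom): (5,-4,9) with a≤c, −a<b≤a
well minimum = a = 5

5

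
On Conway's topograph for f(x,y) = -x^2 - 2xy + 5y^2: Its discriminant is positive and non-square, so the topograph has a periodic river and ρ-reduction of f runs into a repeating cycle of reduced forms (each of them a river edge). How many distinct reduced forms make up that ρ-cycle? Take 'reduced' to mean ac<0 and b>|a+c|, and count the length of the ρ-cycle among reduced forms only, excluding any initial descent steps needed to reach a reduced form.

D = 24, ⌊√D⌋ = 4
descent: ρ → (5,2,-1)
descent: ρ → (-1,4,2)  [lands on river]
river: ρ → (2,4,-1)
ρ-cycle length = 2 (tail of 2 descent steps not counted)

2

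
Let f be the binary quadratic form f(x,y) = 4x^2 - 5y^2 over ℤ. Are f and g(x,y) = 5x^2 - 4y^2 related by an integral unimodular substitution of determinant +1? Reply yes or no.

D₁ = 80, D₂ = 80
river cycle of f (length 2): (4, 8, -1), (-1, 8, 4)
river cycle of g (length 2): (-4, 8, 1), (1, 8, -4)
cycles differ ⇒ inequivalent

no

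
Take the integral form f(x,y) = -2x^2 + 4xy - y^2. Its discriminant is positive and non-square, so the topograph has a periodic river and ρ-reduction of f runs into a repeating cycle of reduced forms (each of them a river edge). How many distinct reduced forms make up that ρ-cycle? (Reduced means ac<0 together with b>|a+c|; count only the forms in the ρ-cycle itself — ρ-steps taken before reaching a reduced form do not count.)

D = 8, ⌊√D⌋ = 2
descent: ρ → (-1,2,1)  [lands on river]
river: ρ → (1,2,-1)
ρ-cycle length = 2 (tail of 1 descent step not counted)

2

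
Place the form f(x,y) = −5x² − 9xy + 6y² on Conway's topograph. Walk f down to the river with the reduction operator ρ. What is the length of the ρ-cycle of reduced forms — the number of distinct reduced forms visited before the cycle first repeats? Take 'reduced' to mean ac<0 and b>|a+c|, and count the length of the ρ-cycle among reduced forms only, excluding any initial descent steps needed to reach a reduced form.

D = 201, ⌊√D⌋ = 14
descent: ρ → (6,9,-5)  [lands on river]
river: ρ → (-5,11,4)
river: ρ → (4,13,-2)
river: ρ → (-2,11,10)
river: ρ → (10,9,-3)
river: ρ → (-3,9,10)
river: ρ → (10,11,-2)
river: ρ → (-2,13,4)
river: ρ → (4,11,-5)
river: ρ → (-5,9,6)
river: ρ → (6,3,-8)
river: ρ → (-8,13,1)
river: ρ → (1,13,-8)
river: ρ → (-8,3,6)
ρ-cycle length = 14 (tail of 1 descent step not counted)

14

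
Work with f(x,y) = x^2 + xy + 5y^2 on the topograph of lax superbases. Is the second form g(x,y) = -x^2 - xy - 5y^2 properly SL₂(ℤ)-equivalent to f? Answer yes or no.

D₁ = -19, D₂ = -19
f: reduced (well bottom): (1,1,5) with a≤c, −a<b≤a
g is negative-definite; reduce −g:
−g: reduced (well bottom): (1,1,5) with a≤c, −a<b≤a
flip sign back: reduced form of g is (-1,-1,-5)
reduced forms (1, 1, 5) vs (-1, -1, -5) ⇒ inequivalent

no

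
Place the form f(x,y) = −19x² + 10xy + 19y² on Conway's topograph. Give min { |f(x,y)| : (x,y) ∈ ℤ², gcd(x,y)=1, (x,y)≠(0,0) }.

river: ρ → (19,28,-10)
river: ρ → (-10,32,13)
river: ρ → (13,20,-22)
river: ρ → (-22,24,11)
river: ρ → (11,20,-26)
river: ρ → (-26,32,5)
river: ρ → (5,38,-5)
river: ρ → (-5,32,26)
river: ρ → (26,20,-11)
river: ρ → (-11,24,22)
river: ρ → (22,20,-13)
river: ρ → (-13,32,10)
river: ρ → (10,28,-19)
river: ρ → (-19,10,19)
closes: descent 0, river 14
min |a| on river = 5

5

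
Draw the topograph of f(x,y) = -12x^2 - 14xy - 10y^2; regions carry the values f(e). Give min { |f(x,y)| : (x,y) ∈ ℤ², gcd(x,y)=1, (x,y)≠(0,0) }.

translate: b→-10 (≡14 mod 24), so (12,14,10)→(12,-10,8)
flip: (12,-10,8)→(8,10,12)
translate: b→-6 (≡10 mod 16), so (8,10,12)→(8,-6,10)
reduced (well bottom): (8,-6,10) with a≤c, −a<b≤a
well minimum |f| = |-8| = 8 (negative-definite)

8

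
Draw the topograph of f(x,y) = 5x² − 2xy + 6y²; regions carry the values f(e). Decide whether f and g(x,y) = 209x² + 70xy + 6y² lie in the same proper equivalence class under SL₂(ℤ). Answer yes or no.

D₁ = -116, D₂ = -116
f: reduced (well bottom): (5,-2,6) with a≤c, −a<b≤a
g: flip: (209,70,6)→(6,-70,209)
g: translate: b→2 (≡-70 mod 12), so (6,-70,209)→(6,2,5)
g: flip: (6,2,5)→(5,-2,6)
g: reduced (well bottom): (5,-2,6) with a≤c, −a<b≤a
reduced forms (5, -2, 6) vs (5, -2, 6) ⇒ equivalent

yes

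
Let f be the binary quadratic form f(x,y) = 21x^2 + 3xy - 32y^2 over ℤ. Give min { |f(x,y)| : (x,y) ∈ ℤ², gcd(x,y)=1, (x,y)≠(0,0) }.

descent: ρ → (-32,-3,21)
descent: ρ → (21,45,-8)  [lands on river]
river: ρ → (-8,51,3)
river: ρ → (3,51,-8)
river: ρ → (-8,45,21)
river: ρ → (21,39,-14)
river: ρ → (-14,45,12)
river: ρ → (12,51,-2)
river: ρ → (-2,49,37)
river: ρ → (37,25,-14)
river: ρ → (-14,31,31)
river: ρ → (31,31,-14)
river: ρ → (-14,25,37)
river: ρ → (37,49,-2)
river: ρ → (-2,51,12)
river: ρ → (12,45,-14)
river: ρ → (-14,39,21)
closes: descent 2, river 16
min |a| on river = 2

2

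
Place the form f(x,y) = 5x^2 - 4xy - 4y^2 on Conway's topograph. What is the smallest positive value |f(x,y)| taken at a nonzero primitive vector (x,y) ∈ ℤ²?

descent: ρ → (-4,4,5)  [lands on river]
river: ρ → (5,6,-3)
river: ρ → (-3,6,5)
river: ρ → (5,4,-4)
closes: descent 1, river 4
min |a| on river = 3

3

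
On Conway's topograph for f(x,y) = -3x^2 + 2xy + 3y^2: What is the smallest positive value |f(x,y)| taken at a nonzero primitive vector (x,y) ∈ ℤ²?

river: ρ → (3,4,-2)
river: ρ → (-2,4,3)
river: ρ → (3,2,-3)
river: ρ → (-3,4,2)
river: ρ → (2,4,-3)
river: ρ → (-3,2,3)
closes: descent 0, river 6
min |a| on river = 2

2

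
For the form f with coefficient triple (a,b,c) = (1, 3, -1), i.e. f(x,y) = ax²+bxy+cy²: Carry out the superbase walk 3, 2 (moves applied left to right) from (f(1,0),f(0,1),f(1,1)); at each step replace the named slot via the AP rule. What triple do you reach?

start (1,-1,3) = (f(1,0),f(0,1),f(1,1))
replace slot 3: 2·(1+(-1)) − 3 = -3 → (1,-1,-3)
replace slot 2: 2·(1+(-3)) − (-1) = -3 → (1,-3,-3)

1,-3,-3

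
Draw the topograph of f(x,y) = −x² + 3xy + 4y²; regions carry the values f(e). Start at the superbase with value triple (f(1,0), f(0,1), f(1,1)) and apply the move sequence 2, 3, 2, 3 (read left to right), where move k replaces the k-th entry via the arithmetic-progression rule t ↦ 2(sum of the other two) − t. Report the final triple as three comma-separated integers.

start (-1,4,6) = (f(1,0),f(0,1),f(1,1))
replace slot 2: 2·((-1)+6) − 4 = 6 → (-1,6,6)
replace slot 3: 2·((-1)+6) − 6 = 4 → (-1,6,4)
replace slot 2: 2·((-1)+4) − 6 = 0 → (-1,0,4)
replace slot 3: 2·((-1)+0) − 4 = -6 → (-1,0,-6)

-1,0,-6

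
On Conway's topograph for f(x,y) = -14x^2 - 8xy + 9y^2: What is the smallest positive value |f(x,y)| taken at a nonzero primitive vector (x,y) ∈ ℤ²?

descent: ρ → (9,8,-14)  [lands on river]
river: ρ → (-14,20,3)
river: ρ → (3,22,-7)
river: ρ → (-7,20,6)
river: ρ → (6,16,-13)
river: ρ → (-13,10,9)
closes: descent 1, river 6
min |a| on river = 3

3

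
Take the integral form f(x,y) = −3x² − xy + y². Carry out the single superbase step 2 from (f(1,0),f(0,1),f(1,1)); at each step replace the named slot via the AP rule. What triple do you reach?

start (-3,1,-3) = (f(1,0),f(0,1),f(1,1))
replace slot 2: 2·((-3)+(-3)) − 1 = -13 → (-3,-13,-3)

-3,-13,-3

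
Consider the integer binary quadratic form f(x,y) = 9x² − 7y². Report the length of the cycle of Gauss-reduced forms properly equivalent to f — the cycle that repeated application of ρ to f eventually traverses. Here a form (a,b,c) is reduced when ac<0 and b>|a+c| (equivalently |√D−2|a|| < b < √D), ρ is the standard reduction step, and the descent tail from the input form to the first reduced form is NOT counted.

D = 252, ⌊√D⌋ = 15
descent: ρ → (-7,14,2)  [lands on river]
river: ρ → (2,14,-7)
ρ-cycle length = 2 (tail of 1 descent step not counted)

2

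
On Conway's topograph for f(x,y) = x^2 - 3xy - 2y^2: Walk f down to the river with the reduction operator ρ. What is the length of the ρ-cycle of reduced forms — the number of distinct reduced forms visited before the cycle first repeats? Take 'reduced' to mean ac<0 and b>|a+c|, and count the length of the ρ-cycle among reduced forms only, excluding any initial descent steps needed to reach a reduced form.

D = 17, ⌊√D⌋ = 4
descent: ρ → (-2,3,1)  [lands on river]
river: ρ → (1,3,-2)
river: ρ → (-2,1,2)
river: ρ → (2,3,-1)
river: ρ → (-1,3,2)
river: ρ → (2,1,-2)
ρ-cycle length = 6 (tail of 1 descent step not counted)

6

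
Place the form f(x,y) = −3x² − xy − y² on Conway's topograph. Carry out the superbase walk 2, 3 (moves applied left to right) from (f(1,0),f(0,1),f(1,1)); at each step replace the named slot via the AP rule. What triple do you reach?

start (-3,-1,-5) = (f(1,0),f(0,1),f(1,1))
replace slot 2: 2·((-3)+(-5)) − (-1) = -15 → (-3,-15,-5)
replace slot 3: 2·((-3)+(-15)) − (-5) = -31 → (-3,-15,-31)

-3,-15,-31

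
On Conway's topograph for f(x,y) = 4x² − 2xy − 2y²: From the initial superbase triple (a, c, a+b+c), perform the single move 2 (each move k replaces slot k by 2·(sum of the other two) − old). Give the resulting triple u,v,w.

start (4,-2,0) = (f(1,0),f(0,1),f(1,1))
replace slot 2: 2·(4+0) − (-2) = 10 → (4,10,0)

4,10,0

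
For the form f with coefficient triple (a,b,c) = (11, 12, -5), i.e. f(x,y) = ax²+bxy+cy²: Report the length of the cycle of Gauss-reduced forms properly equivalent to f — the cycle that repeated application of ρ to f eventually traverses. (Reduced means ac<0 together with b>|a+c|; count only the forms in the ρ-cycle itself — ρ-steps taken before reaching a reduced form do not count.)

D = 364, ⌊√D⌋ = 19
river: ρ → (-5,18,2)
river: ρ → (2,18,-5)
river: ρ → (-5,12,11)
river: ρ → (11,10,-6)
river: ρ → (-6,14,7)
river: ρ → (7,14,-6)
river: ρ → (-6,10,11)
river: ρ → (11,12,-5)
ρ-cycle length = 8 (tail of 0 descent steps not counted)

8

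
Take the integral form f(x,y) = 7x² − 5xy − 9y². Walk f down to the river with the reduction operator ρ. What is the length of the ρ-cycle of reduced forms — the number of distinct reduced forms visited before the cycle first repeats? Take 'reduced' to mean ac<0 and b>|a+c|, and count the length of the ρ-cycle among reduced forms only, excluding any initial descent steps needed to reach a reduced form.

D = 277, ⌊√D⌋ = 16
descent: ρ → (-9,5,7)  [lands on river]
river: ρ → (7,9,-7)
river: ρ → (-7,5,9)
river: ρ → (9,13,-3)
river: ρ → (-3,11,13)
river: ρ → (13,15,-1)
river: ρ → (-1,15,13)
river: ρ → (13,11,-3)
river: ρ → (-3,13,9)
river: ρ → (9,5,-7)
river: ρ → (-7,9,7)
river: ρ → (7,5,-9)
river: ρ → (-9,13,3)
river: ρ → (3,11,-13)
river: ρ → (-13,15,1)
river: ρ → (1,15,-13)
river: ρ → (-13,11,3)
river: ρ → (3,13,-9)
ρ-cycle length = 18 (tail of 1 descent step not counted)

18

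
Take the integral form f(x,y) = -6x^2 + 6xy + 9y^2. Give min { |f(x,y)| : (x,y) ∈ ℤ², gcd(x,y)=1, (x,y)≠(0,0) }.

river: ρ → (9,12,-3)
river: ρ → (-3,12,9)
river: ρ → (9,6,-6)
river: ρ → (-6,6,9)
closes: descent 0, river 4
min |a| on river = 3

3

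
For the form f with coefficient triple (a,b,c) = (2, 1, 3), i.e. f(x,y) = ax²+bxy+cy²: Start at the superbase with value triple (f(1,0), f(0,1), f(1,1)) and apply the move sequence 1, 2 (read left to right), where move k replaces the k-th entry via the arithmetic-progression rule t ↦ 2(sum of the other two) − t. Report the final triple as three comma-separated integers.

start (2,3,6) = (f(1,0),f(0,1),f(1,1))
replace slot 1: 2·(3+6) − 2 = 16 → (16,3,6)
replace slot 2: 2·(16+6) − 3 = 41 → (16,41,6)

16,41,6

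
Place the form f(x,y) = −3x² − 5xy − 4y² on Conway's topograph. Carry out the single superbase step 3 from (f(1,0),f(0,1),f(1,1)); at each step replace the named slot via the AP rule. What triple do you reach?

start (-3,-4,-12) = (f(1,0),f(0,1),f(1,1))
replace slot 3: 2·((-3)+(-4)) − (-12) = -2 → (-3,-4,-2)

-3,-4,-2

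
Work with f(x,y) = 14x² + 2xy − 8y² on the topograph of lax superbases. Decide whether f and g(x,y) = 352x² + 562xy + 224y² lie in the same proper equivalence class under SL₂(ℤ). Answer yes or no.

D₁ = 452, D₂ = 452
river cycle of f (length 14): (-8, 14, 8), (8, 18, -4), (-4, 14, 16), (16, 18, -2), (-2, 18, 16), (16, 14, -4), (-4, 18, 8), (8, 14, -8), (-8, 18, 4), (4, 14, -16), … (4 more)
river cycle of g (length 14): (-8, 14, 8), (8, 18, -4), (-4, 14, 16), (16, 18, -2), (-2, 18, 16), (16, 14, -4), (-4, 18, 8), (8, 14, -8), (-8, 18, 4), (4, 14, -16), … (4 more)
cycles coincide ⇒ equivalent

yes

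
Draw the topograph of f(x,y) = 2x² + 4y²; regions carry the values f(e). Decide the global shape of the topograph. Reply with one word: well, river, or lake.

D = b²−4ac = 0² − 4·2·4 = -32
D < 0 ⇒ definite ⇒ every region one sign ⇒ single well

well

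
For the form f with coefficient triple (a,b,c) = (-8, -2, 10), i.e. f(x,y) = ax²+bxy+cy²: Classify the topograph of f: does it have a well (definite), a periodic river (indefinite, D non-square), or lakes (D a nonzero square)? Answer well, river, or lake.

D = b²−4ac = (-2)² − 4·(-8)·10 = 324
D = 18² is a perfect square ⇒ form factors over ℤ ⇒ lakes

lake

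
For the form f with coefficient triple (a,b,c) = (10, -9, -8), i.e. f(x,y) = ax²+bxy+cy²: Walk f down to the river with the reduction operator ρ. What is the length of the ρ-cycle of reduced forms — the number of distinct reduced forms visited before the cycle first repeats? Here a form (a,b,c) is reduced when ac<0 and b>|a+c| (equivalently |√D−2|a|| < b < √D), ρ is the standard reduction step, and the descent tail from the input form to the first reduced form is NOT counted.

D = 401, ⌊√D⌋ = 20
descent: ρ → (-8,9,10)  [lands on river]
river: ρ → (10,11,-7)
river: ρ → (-7,17,4)
river: ρ → (4,15,-11)
river: ρ → (-11,7,8)
river: ρ → (8,9,-10)
river: ρ → (-10,11,7)
river: ρ → (7,17,-4)
river: ρ → (-4,15,11)
river: ρ → (11,7,-8)
ρ-cycle length = 10 (tail of 1 descent step not counted)

10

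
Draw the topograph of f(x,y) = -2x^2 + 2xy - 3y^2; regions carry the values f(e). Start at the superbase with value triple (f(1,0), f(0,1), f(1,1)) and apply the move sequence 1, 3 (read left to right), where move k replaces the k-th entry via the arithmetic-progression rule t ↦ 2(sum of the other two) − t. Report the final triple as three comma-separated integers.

start (-2,-3,-3) = (f(1,0),f(0,1),f(1,1))
replace slot 1: 2·((-3)+(-3)) − (-2) = -10 → (-10,-3,-3)
replace slot 3: 2·((-10)+(-3)) − (-3) = -23 → (-10,-3,-23)

-10,-3,-23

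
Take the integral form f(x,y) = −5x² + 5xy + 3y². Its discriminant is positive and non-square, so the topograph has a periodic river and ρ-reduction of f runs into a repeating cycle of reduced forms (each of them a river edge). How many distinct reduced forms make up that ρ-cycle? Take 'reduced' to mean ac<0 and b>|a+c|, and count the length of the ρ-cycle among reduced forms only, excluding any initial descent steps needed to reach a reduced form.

D = 85, ⌊√D⌋ = 9
river: ρ → (3,7,-3)
river: ρ → (-3,5,5)
river: ρ → (5,5,-3)
river: ρ → (-3,7,3)
river: ρ → (3,5,-5)
river: ρ → (-5,5,3)
ρ-cycle length = 6 (tail of 0 descent steps not counted)

6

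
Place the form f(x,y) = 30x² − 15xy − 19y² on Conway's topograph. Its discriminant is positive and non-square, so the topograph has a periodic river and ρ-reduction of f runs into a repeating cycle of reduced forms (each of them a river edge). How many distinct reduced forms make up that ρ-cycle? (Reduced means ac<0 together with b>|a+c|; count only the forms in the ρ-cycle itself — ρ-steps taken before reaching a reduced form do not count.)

D = 2505, ⌊√D⌋ = 50
descent: ρ → (-19,15,30)  [lands on river]
river: ρ → (30,45,-4)
river: ρ → (-4,43,41)
river: ρ → (41,39,-6)
river: ρ → (-6,45,20)
river: ρ → (20,35,-16)
river: ρ → (-16,29,26)
river: ρ → (26,23,-19)
ρ-cycle length = 8 (tail of 1 descent step not counted)

8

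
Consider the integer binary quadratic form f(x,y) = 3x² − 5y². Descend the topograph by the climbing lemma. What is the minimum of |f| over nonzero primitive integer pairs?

descent: ρ → (-5,0,3)
descent: ρ → (3,6,-2)  [lands on river]
river: ρ → (-2,6,3)
closes: descent 2, river 2
min |a| on river = 2

2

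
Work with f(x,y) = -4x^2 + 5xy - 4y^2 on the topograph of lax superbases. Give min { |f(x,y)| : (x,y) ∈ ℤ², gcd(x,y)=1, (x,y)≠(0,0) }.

translate: b→3 (≡-5 mod 8), so (4,-5,4)→(4,3,3)
flip: (4,3,3)→(3,-3,4)
translate: b→3 (≡-3 mod 6), so (3,-3,4)→(3,3,4)
reduced (well bottom): (3,3,4) with a≤c, −a<b≤a
well minimum |f| = |-3| = 3 (negative-definite)

3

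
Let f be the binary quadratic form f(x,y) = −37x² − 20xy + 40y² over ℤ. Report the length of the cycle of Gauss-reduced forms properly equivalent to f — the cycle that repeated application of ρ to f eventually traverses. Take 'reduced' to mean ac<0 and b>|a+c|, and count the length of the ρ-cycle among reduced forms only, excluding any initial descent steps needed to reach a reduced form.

D = 6320, ⌊√D⌋ = 79
descent: ρ → (40,20,-37)  [lands on river]
river: ρ → (-37,54,23)
river: ρ → (23,38,-53)
river: ρ → (-53,68,8)
river: ρ → (8,76,-17)
river: ρ → (-17,60,40)
ρ-cycle length = 6 (tail of 1 descent step not counted)

6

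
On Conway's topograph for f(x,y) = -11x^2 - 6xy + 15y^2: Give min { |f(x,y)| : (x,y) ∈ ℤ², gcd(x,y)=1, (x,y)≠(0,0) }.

descent: ρ → (15,6,-11)  [lands on river]
river: ρ → (-11,16,10)
river: ρ → (10,24,-3)
river: ρ → (-3,24,10)
river: ρ → (10,16,-11)
river: ρ → (-11,6,15)
river: ρ → (15,24,-2)
river: ρ → (-2,24,15)
closes: descent 1, river 8
min |a| on river = 2

2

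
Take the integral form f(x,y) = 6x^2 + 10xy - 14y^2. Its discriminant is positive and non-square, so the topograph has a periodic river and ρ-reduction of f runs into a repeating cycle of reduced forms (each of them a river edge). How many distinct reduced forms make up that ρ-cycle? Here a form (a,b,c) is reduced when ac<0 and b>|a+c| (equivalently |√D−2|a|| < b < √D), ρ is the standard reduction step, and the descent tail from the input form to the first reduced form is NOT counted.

D = 436, ⌊√D⌋ = 20
river: ρ → (-14,18,2)
river: ρ → (2,18,-14)
river: ρ → (-14,10,6)
river: ρ → (6,14,-10)
river: ρ → (-10,6,10)
river: ρ → (10,14,-6)
river: ρ → (-6,10,14)
river: ρ → (14,18,-2)
river: ρ → (-2,18,14)
river: ρ → (14,10,-6)
river: ρ → (-6,14,10)
river: ρ → (10,6,-10)
river: ρ → (-10,14,6)
river: ρ → (6,10,-14)
ρ-cycle length = 14 (tail of 0 descent steps not counted)

14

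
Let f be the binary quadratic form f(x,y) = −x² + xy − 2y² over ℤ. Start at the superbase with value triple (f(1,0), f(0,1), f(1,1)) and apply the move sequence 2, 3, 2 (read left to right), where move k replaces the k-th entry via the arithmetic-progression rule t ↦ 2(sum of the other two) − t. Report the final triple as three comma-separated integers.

start (-1,-2,-2) = (f(1,0),f(0,1),f(1,1))
replace slot 2: 2·((-1)+(-2)) − (-2) = -4 → (-1,-4,-2)
replace slot 3: 2·((-1)+(-4)) − (-2) = -8 → (-1,-4,-8)
replace slot 2: 2·((-1)+(-8)) − (-4) = -14 → (-1,-14,-8)

-1,-14,-8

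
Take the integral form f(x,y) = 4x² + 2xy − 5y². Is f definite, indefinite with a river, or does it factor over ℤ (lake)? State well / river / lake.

D = b²−4ac = 2² − 4·4·(-5) = 84
D > 0 non-square ⇒ indefinite ⇒ periodic river

river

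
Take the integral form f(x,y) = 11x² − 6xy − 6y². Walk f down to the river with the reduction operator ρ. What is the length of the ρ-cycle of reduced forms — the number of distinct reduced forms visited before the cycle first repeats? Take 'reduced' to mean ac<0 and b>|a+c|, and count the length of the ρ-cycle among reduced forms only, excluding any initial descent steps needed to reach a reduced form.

D = 300, ⌊√D⌋ = 17
descent: ρ → (-6,6,11)  [lands on river]
river: ρ → (11,16,-1)
river: ρ → (-1,16,11)
river: ρ → (11,6,-6)
ρ-cycle length = 4 (tail of 1 descent step not counted)

4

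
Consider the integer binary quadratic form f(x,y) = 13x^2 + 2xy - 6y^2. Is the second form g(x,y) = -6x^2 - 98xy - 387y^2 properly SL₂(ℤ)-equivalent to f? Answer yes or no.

D₁ = 316, D₂ = 316
river cycle of f (length 6): (-6, 10, 9), (9, 8, -7), (-7, 6, 10), (10, 14, -3), (-3, 16, 5), (5, 14, -6)
river cycle of g (length 6): (-6, 10, 9), (9, 8, -7), (-7, 6, 10), (10, 14, -3), (-3, 16, 5), (5, 14, -6)
cycles coincide ⇒ equivalent

yes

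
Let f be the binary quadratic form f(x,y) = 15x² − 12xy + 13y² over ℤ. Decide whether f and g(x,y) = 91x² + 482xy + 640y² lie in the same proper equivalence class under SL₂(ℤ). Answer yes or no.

D₁ = -636, D₂ = -636
f: flip: (15,-12,13)→(13,12,15)
f: reduced (well bottom): (13,12,15) with a≤c, −a<b≤a
g: translate: b→-64 (≡482 mod 182), so (91,482,640)→(91,-64,13)
g: flip: (91,-64,13)→(13,64,91)
g: translate: b→12 (≡64 mod 26), so (13,64,91)→(13,12,15)
g: reduced (well bottom): (13,12,15) with a≤c, −a<b≤a
reduced forms (13, 12, 15) vs (13, 12, 15) ⇒ equivalent

yes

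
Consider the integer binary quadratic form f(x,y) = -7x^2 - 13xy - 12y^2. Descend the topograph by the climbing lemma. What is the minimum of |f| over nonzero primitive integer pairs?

translate: b→-1 (≡13 mod 14), so (7,13,12)→(7,-1,6)
flip: (7,-1,6)→(6,1,7)
reduced (well bottom): (6,1,7) with a≤c, −a<b≤a
well minimum |f| = |-6| = 6 (negative-definite)

6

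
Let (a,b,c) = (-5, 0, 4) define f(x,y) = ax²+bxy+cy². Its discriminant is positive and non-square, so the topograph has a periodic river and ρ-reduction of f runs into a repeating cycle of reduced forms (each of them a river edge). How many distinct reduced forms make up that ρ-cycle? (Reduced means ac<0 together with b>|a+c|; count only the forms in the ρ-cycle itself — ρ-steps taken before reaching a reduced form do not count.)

D = 80, ⌊√D⌋ = 8
descent: ρ → (4,8,-1)  [lands on river]
river: ρ → (-1,8,4)
ρ-cycle length = 2 (tail of 1 descent step not counted)

2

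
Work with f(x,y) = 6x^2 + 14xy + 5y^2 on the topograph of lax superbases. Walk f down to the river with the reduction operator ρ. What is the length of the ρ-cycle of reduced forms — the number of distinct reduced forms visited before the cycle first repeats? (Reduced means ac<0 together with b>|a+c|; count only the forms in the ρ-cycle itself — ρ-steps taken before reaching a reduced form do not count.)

D = 76, ⌊√D⌋ = 8
descent: ρ → (5,6,-2)  [lands on river]
river: ρ → (-2,6,5)
river: ρ → (5,4,-3)
river: ρ → (-3,8,1)
river: ρ → (1,8,-3)
river: ρ → (-3,4,5)
ρ-cycle length = 6 (tail of 1 descent step not counted)

6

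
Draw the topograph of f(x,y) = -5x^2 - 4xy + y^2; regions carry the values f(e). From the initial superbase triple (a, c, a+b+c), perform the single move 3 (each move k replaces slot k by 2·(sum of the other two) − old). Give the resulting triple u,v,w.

start (-5,1,-8) = (f(1,0),f(0,1),f(1,1))
replace slot 3: 2·((-5)+1) − (-8) = 0 → (-5,1,0)

-5,1,0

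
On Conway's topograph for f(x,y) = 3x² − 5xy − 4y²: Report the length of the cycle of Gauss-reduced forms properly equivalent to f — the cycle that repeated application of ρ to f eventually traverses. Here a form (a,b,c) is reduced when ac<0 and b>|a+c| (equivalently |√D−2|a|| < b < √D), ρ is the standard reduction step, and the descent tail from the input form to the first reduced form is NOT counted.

D = 73, ⌊√D⌋ = 8
descent: ρ → (-4,5,3)  [lands on river]
river: ρ → (3,7,-2)
river: ρ → (-2,5,6)
river: ρ → (6,7,-1)
river: ρ → (-1,7,6)
river: ρ → (6,5,-2)
river: ρ → (-2,7,3)
river: ρ → (3,5,-4)
river: ρ → (-4,3,4)
river: ρ → (4,5,-3)
river: ρ → (-3,7,2)
river: ρ → (2,5,-6)
river: ρ → (-6,7,1)
river: ρ → (1,7,-6)
river: ρ → (-6,5,2)
river: ρ → (2,7,-3)
river: ρ → (-3,5,4)
river: ρ → (4,3,-4)
ρ-cycle length = 18 (tail of 1 descent step not counted)

18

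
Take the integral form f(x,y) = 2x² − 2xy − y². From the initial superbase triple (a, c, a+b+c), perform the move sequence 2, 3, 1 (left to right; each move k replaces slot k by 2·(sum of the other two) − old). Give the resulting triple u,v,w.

start (2,-1,-1) = (f(1,0),f(0,1),f(1,1))
replace slot 2: 2·(2+(-1)) − (-1) = 3 → (2,3,-1)
replace slot 3: 2·(2+3) − (-1) = 11 → (2,3,11)
replace slot 1: 2·(3+11) − 2 = 26 → (26,3,11)

26,3,11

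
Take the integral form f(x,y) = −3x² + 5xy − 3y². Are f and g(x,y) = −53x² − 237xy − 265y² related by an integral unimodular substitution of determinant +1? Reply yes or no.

D₁ = -11, D₂ = -11
f is negative-definite; reduce −f:
−f: translate: b→1 (≡-5 mod 6), so (3,-5,3)→(3,1,1)
−f: flip: (3,1,1)→(1,-1,3)
−f: translate: b→1 (≡-1 mod 2), so (1,-1,3)→(1,1,3)
−f: reduced (well bottom): (1,1,3) with a≤c, −a<b≤a
flip sign back: reduced form of f is (-1,-1,-3)
g is negative-definite; reduce −g:
−g: translate: b→25 (≡237 mod 106), so (53,237,265)→(53,25,3)
−g: flip: (53,25,3)→(3,-25,53)
−g: translate: b→-1 (≡-25 mod 6), so (3,-25,53)→(3,-1,1)
−g: flip: (3,-1,1)→(1,1,3)
−g: reduced (well bottom): (1,1,3) with a≤c, −a<b≤a
flip sign back: reduced form of g is (-1,-1,-3)
reduced forms (-1, -1, -3) vs (-1, -1, -3) ⇒ equivalent

yes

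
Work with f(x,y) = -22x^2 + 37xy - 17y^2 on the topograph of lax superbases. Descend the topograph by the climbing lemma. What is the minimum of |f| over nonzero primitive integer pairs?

translate: b→7 (≡-37 mod 44), so (22,-37,17)→(22,7,2)
flip: (22,7,2)→(2,-7,22)
translate: b→1 (≡-7 mod 4), so (2,-7,22)→(2,1,16)
reduced (well bottom): (2,1,16) with a≤c, −a<b≤a
well minimum |f| = |-2| = 2 (negative-definite)

2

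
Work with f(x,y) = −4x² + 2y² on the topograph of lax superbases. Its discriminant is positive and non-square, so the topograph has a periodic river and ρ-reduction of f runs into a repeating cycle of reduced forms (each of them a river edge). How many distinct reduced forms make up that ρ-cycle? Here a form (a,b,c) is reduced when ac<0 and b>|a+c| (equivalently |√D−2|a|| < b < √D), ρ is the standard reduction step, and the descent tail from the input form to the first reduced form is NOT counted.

D = 32, ⌊√D⌋ = 5
descent: ρ → (2,4,-2)  [lands on river]
river: ρ → (-2,4,2)
ρ-cycle length = 2 (tail of 1 descent step not counted)

2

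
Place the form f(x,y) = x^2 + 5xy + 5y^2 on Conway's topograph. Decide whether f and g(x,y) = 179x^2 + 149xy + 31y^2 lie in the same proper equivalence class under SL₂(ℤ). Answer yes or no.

D₁ = 5, D₂ = 5
river cycle of f (length 2): (1, 1, -1), (-1, 1, 1)
river cycle of g (length 2): (1, 1, -1), (-1, 1, 1)
cycles coincide ⇒ equivalent

yes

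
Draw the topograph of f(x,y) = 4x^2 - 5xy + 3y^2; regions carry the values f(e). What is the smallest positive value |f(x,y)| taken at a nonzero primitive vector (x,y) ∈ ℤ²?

translate: b→3 (≡-5 mod 8), so (4,-5,3)→(4,3,2)
flip: (4,3,2)→(2,-3,4)
translate: b→1 (≡-3 mod 4), so (2,-3,4)→(2,1,3)
reduced (well bottom): (2,1,3) with a≤c, −a<b≤a
well minimum = a = 2

2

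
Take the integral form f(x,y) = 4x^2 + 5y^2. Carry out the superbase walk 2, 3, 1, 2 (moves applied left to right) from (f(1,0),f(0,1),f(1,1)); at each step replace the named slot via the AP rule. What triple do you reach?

start (4,5,9) = (f(1,0),f(0,1),f(1,1))
replace slot 2: 2·(4+9) − 5 = 21 → (4,21,9)
replace slot 3: 2·(4+21) − 9 = 41 → (4,21,41)
replace slot 1: 2·(21+41) − 4 = 120 → (120,21,41)
replace slot 2: 2·(120+41) − 21 = 301 → (120,301,41)

120,301,41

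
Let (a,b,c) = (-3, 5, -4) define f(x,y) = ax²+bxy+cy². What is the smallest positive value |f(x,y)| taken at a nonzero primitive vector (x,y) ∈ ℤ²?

translate: b→1 (≡-5 mod 6), so (3,-5,4)→(3,1,2)
flip: (3,1,2)→(2,-1,3)
reduced (well bottom): (2,-1,3) with a≤c, −a<b≤a
well minimum |f| = |-2| = 2 (negative-definite)

2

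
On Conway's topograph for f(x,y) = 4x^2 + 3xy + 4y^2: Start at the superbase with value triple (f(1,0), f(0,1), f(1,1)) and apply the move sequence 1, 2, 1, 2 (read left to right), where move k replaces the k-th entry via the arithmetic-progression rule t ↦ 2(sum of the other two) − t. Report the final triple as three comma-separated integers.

start (4,4,11) = (f(1,0),f(0,1),f(1,1))
replace slot 1: 2·(4+11) − 4 = 26 → (26,4,11)
replace slot 2: 2·(26+11) − 4 = 70 → (26,70,11)
replace slot 1: 2·(70+11) − 26 = 136 → (136,70,11)
replace slot 2: 2·(136+11) − 70 = 224 → (136,224,11)

136,224,11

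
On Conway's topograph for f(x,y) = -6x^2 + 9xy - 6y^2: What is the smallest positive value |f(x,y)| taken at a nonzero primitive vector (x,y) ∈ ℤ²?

translate: b→3 (≡-9 mod 12), so (6,-9,6)→(6,3,3)
flip: (6,3,3)→(3,-3,6)
translate: b→3 (≡-3 mod 6), so (3,-3,6)→(3,3,6)
reduced (well bottom): (3,3,6) with a≤c, −a<b≤a
well minimum |f| = |-3| = 3 (negative-definite)

3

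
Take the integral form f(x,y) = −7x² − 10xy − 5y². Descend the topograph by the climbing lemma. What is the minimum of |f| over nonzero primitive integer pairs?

translate: b→-4 (≡10 mod 14), so (7,10,5)→(7,-4,2)
flip: (7,-4,2)→(2,4,7)
translate: b→0 (≡4 mod 4), so (2,4,7)→(2,0,5)
reduced (well bottom): (2,0,5) with a≤c, −a<b≤a
well minimum |f| = |-2| = 2 (negative-definite)

2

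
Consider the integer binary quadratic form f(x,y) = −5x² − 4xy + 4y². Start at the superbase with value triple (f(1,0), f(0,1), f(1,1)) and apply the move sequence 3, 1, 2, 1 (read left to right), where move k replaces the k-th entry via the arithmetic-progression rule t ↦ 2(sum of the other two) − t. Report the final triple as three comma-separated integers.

start (-5,4,-5) = (f(1,0),f(0,1),f(1,1))
replace slot 3: 2·((-5)+4) − (-5) = 3 → (-5,4,3)
replace slot 1: 2·(4+3) − (-5) = 19 → (19,4,3)
replace slot 2: 2·(19+3) − 4 = 40 → (19,40,3)
replace slot 1: 2·(40+3) − 19 = 67 → (67,40,3)

67,40,3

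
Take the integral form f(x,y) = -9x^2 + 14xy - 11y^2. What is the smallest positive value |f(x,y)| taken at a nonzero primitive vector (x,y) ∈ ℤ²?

translate: b→4 (≡-14 mod 18), so (9,-14,11)→(9,4,6)
flip: (9,4,6)→(6,-4,9)
reduced (well bottom): (6,-4,9) with a≤c, −a<b≤a
well minimum |f| = |-6| = 6 (negative-definite)

6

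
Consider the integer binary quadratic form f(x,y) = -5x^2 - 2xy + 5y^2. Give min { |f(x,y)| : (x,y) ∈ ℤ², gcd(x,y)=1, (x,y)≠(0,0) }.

descent: ρ → (5,2,-5)  [lands on river]
river: ρ → (-5,8,2)
river: ρ → (2,8,-5)
river: ρ → (-5,2,5)
river: ρ → (5,8,-2)
river: ρ → (-2,8,5)
closes: descent 1, river 6
min |a| on river = 2

2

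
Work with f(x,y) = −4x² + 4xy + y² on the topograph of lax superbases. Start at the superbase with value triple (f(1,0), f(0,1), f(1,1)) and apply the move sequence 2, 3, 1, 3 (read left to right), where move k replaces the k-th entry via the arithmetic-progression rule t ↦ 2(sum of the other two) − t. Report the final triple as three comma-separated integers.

start (-4,1,1) = (f(1,0),f(0,1),f(1,1))
replace slot 2: 2·((-4)+1) − 1 = -7 → (-4,-7,1)
replace slot 3: 2·((-4)+(-7)) − 1 = -23 → (-4,-7,-23)
replace slot 1: 2·((-7)+(-23)) − (-4) = -56 → (-56,-7,-23)
replace slot 3: 2·((-56)+(-7)) − (-23) = -103 → (-56,-7,-103)

-56,-7,-103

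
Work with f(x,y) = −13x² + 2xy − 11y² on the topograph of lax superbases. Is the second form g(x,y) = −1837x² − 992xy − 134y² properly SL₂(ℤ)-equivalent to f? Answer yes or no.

D₁ = -568, D₂ = -568
f is negative-definite; reduce −f:
−f: flip: (13,-2,11)→(11,2,13)
−f: reduced (well bottom): (11,2,13) with a≤c, −a<b≤a
flip sign back: reduced form of f is (-11,-2,-13)
g is negative-definite; reduce −g:
−g: flip: (1837,992,134)→(134,-992,1837)
−g: translate: b→80 (≡-992 mod 268), so (134,-992,1837)→(134,80,13)
−g: flip: (134,80,13)→(13,-80,134)
−g: translate: b→-2 (≡-80 mod 26), so (13,-80,134)→(13,-2,11)
−g: flip: (13,-2,11)→(11,2,13)
−g: reduced (well bottom): (11,2,13) with a≤c, −a<b≤a
flip sign back: reduced form of g is (-11,-2,-13)
reduced forms (-11, -2, -13) vs (-11, -2, -13) ⇒ equivalent

yes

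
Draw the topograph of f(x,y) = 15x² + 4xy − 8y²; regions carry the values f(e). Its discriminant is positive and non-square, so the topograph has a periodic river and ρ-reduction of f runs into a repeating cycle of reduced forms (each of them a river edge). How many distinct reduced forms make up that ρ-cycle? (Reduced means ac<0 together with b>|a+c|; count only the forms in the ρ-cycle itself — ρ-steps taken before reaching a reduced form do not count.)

D = 496, ⌊√D⌋ = 22
descent: ρ → (-8,12,11)  [lands on river]
river: ρ → (11,10,-9)
river: ρ → (-9,8,12)
river: ρ → (12,16,-5)
river: ρ → (-5,14,15)
river: ρ → (15,16,-4)
river: ρ → (-4,16,15)
river: ρ → (15,14,-5)
river: ρ → (-5,16,12)
river: ρ → (12,8,-9)
river: ρ → (-9,10,11)
river: ρ → (11,12,-8)
river: ρ → (-8,20,3)
river: ρ → (3,22,-1)
river: ρ → (-1,22,3)
river: ρ → (3,20,-8)
ρ-cycle length = 16 (tail of 1 descent step not counted)

16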